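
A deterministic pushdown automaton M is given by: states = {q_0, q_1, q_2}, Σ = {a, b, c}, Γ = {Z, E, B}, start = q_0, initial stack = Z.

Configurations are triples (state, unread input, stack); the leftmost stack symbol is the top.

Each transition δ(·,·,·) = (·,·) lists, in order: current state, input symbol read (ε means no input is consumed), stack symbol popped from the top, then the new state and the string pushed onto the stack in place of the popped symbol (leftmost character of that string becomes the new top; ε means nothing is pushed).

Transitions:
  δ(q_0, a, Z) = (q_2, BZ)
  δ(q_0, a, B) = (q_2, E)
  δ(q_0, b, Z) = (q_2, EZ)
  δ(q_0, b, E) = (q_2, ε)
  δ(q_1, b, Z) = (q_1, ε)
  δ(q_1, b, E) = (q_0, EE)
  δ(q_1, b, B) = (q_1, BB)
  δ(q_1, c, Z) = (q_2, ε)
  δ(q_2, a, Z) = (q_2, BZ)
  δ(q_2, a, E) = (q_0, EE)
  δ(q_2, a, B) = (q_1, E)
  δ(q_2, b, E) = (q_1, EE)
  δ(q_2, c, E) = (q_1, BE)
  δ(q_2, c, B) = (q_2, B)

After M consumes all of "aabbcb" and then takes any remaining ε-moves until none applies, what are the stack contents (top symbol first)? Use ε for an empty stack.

BBEZ

(q_0, aabbcb, Z) ⊢ (q_2, abbcb, BZ) ⊢ (q_1, bbcb, EZ) ⊢ (q_0, bcb, EEZ) ⊢ (q_2, cb, EZ) ⊢ (q_1, b, BEZ) ⊢ (q_1, ε, BBEZ)
All input consumed in state q_1 with stack BBEZ.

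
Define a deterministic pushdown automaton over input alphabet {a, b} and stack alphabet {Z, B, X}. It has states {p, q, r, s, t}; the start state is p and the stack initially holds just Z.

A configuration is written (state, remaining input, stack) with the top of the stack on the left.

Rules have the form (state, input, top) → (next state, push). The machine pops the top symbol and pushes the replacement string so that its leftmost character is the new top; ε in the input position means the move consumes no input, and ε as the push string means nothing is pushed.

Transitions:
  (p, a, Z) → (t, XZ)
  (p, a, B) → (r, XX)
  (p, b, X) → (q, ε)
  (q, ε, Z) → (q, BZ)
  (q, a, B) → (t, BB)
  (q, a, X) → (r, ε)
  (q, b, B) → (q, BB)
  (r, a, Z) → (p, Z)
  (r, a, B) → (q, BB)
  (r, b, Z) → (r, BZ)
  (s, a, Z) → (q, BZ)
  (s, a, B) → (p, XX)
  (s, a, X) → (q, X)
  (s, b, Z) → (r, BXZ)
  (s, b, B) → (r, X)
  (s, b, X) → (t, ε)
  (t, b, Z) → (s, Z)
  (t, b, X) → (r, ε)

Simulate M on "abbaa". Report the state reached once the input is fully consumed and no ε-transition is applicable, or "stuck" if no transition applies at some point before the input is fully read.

(p, abbaa, Z) ⊢ (t, bbaa, XZ) ⊢ (r, baa, Z) ⊢ (r, aa, BZ) ⊢ (q, a, BBZ) ⊢ (t, ε, BBBZ)
All input consumed; M is in state t.

t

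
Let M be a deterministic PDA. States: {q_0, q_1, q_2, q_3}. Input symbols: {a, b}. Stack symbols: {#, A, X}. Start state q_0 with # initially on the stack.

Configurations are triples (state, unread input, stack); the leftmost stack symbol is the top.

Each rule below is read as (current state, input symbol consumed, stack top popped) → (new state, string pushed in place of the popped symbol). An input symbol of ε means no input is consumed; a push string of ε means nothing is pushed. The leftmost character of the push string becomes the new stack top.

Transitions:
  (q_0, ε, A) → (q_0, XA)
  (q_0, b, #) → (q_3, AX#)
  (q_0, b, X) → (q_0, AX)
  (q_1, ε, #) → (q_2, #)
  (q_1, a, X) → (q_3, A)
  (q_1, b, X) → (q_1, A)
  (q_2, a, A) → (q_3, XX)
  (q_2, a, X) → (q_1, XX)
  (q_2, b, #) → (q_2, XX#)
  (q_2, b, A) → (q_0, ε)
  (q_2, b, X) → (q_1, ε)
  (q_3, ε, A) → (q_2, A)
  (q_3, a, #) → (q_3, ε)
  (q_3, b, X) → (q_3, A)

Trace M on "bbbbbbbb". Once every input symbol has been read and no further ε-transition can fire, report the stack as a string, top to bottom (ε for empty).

XAXAXAXAXAXAX#

(q_0, bbbbbbbb, #) ⊢ (q_3, bbbbbbb, AX#) ⊢ (q_2, bbbbbbb, AX#) ⊢ (q_0, bbbbbb, X#) ⊢ (q_0, bbbbb, AX#) ⊢ (q_0, bbbbb, XAX#) ⊢ (q_0, bbbb, AXAX#) ⊢ (q_0, bbbb, XAXAX#) ⊢ (q_0, bbb, AXAXAX#) ⊢ (q_0, bbb, XAXAXAX#) ⊢ (q_0, bb, AXAXAXAX#) ⊢ (q_0, bb, XAXAXAXAX#) ⊢ (q_0, b, AXAXAXAXAX#) ⊢ (q_0, b, XAXAXAXAXAX#) ⊢ (q_0, ε, AXAXAXAXAXAX#) ⊢ (q_0, ε, XAXAXAXAXAXAX#)
All input consumed in state q_0 with stack XAXAXAXAXAXAX#.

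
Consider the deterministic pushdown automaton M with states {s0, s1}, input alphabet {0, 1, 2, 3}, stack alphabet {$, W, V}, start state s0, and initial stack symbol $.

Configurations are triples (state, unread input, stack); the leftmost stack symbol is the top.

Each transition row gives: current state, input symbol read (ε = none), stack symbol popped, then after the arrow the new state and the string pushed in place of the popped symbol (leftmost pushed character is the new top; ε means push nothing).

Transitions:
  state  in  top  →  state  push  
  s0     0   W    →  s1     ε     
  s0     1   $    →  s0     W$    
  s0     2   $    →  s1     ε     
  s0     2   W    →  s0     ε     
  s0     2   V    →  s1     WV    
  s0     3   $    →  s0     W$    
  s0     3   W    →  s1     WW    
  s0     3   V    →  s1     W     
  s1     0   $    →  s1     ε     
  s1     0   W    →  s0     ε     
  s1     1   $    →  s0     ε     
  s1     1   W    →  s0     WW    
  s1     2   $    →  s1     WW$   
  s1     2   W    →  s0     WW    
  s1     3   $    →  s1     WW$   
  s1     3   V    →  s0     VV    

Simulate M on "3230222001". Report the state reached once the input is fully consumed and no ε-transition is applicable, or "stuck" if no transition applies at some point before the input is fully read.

(s0, 3230222001, $)
  read 3, top $: go to s0, push W$ → (s0, 230222001, W$)
  read 2, top W: go to s0, push ε → (s0, 30222001, $)
  read 3, top $: go to s0, push W$ → (s0, 0222001, W$)
  read 0, top W: go to s1, push ε → (s1, 222001, $)
  read 2, top $: go to s1, push WW$ → (s1, 22001, WW$)
  read 2, top W: go to s0, push WW → (s0, 2001, WWW$)
  read 2, top W: go to s0, push ε → (s0, 001, WW$)
  read 0, top W: go to s1, push ε → (s1, 01, W$)
  read 0, top W: go to s0, push ε → (s0, 1, $)
  read 1, top $: go to s0, push W$ → (s0, ε, W$)
All input consumed; M is in state s0.

s0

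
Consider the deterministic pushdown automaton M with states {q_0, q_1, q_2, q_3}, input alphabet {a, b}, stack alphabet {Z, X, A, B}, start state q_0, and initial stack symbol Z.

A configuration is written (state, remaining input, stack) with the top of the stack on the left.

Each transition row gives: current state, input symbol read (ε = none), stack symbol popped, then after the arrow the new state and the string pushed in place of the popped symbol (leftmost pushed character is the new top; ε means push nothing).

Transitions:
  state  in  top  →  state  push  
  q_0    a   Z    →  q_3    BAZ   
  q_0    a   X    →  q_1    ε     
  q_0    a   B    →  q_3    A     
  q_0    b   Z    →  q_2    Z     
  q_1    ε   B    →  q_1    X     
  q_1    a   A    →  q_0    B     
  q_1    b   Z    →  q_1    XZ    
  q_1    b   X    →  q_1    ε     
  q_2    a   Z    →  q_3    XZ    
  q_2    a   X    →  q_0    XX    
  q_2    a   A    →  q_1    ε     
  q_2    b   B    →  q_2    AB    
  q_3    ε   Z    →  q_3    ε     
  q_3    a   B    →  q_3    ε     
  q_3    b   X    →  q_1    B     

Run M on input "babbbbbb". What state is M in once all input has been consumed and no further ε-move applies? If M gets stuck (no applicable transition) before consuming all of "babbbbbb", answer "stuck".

(q_0, babbbbbb, Z) ⊢ (q_2, abbbbbb, Z) ⊢ (q_3, bbbbbb, XZ) ⊢ (q_1, bbbbb, BZ) ⊢ (q_1, bbbbb, XZ) ⊢ (q_1, bbbb, Z) ⊢ (q_1, bbb, XZ) ⊢ (q_1, bb, Z) ⊢ (q_1, b, XZ) ⊢ (q_1, ε, Z)
All input consumed; M is in state q_1.

q_1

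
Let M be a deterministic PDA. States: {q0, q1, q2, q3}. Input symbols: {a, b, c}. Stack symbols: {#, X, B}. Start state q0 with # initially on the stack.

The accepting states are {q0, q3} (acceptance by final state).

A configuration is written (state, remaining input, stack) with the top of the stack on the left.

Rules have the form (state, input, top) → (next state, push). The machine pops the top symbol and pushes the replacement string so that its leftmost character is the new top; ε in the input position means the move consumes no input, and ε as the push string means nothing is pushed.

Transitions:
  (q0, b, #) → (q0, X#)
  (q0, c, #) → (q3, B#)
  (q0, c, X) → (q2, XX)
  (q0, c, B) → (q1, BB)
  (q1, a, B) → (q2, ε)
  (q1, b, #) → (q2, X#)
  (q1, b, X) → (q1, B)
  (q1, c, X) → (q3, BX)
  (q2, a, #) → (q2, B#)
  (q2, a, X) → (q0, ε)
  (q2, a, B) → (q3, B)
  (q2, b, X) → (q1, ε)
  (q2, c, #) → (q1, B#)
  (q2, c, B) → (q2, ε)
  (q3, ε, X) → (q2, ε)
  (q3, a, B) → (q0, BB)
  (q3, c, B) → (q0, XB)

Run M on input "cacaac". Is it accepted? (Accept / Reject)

Accept

(q0, cacaac, #)
  read c, top #: go to q3, push B# → (q3, acaac, B#)
  read a, top B: go to q0, push BB → (q0, caac, BB#)
  read c, top B: go to q1, push BB → (q1, aac, BBB#)
  read a, top B: go to q2, push ε → (q2, ac, BB#)
  read a, top B: go to q3, push B → (q3, c, BB#)
  read c, top B: go to q0, push XB → (q0, ε, XBB#)
All input consumed; state q0 ∈ F.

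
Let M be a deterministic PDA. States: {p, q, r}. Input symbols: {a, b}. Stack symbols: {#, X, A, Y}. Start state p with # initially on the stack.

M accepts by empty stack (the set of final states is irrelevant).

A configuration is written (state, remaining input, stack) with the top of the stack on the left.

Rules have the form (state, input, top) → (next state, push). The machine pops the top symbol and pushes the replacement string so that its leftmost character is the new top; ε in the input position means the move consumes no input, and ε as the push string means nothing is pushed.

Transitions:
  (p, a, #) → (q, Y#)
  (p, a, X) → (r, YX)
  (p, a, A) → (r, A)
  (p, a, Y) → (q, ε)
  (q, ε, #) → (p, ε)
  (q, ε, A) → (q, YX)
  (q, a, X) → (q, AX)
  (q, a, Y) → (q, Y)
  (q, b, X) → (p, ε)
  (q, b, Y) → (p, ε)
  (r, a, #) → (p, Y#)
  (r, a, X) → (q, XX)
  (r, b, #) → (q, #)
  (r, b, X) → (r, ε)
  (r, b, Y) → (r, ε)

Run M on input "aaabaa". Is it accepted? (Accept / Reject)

(p, aaabaa, #)
  read a, top #: go to q, push Y# → (q, aabaa, Y#)
  read a, top Y: go to q, push Y → (q, abaa, Y#)
  read a, top Y: go to q, push Y → (q, baa, Y#)
  read b, top Y: go to p, push ε → (p, aa, #)
  read a, top #: go to q, push Y# → (q, a, Y#)
  read a, top Y: go to q, push Y → (q, ε, Y#)
All input consumed; stack is Y#, not empty, and no further ε-move applies.

Reject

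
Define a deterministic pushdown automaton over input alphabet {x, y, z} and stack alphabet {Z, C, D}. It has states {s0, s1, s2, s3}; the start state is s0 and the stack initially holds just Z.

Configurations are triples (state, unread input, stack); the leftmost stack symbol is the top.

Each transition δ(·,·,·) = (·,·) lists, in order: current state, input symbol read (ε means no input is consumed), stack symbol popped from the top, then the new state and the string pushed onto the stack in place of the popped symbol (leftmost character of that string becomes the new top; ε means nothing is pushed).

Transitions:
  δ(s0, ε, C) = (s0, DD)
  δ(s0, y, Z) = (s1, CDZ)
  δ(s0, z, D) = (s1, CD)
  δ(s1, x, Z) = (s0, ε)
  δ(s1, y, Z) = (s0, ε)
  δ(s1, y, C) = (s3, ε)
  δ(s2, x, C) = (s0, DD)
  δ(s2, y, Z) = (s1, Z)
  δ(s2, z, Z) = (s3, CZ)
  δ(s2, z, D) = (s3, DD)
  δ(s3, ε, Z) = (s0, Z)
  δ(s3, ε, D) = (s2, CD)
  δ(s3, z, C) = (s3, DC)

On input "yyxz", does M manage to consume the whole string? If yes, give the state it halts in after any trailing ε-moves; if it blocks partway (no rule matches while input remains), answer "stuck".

s1

(s0, yyxz, Z)
  read y, top Z: go to s1, push CDZ → (s1, yxz, CDZ)
  read y, top C: go to s3, push ε → (s3, xz, DZ)
  ε-move, top D: go to s2, push CD → (s2, xz, CDZ)
  read x, top C: go to s0, push DD → (s0, z, DDDZ)
  read z, top D: go to s1, push CD → (s1, ε, CDDDZ)
All input consumed; M is in state s1.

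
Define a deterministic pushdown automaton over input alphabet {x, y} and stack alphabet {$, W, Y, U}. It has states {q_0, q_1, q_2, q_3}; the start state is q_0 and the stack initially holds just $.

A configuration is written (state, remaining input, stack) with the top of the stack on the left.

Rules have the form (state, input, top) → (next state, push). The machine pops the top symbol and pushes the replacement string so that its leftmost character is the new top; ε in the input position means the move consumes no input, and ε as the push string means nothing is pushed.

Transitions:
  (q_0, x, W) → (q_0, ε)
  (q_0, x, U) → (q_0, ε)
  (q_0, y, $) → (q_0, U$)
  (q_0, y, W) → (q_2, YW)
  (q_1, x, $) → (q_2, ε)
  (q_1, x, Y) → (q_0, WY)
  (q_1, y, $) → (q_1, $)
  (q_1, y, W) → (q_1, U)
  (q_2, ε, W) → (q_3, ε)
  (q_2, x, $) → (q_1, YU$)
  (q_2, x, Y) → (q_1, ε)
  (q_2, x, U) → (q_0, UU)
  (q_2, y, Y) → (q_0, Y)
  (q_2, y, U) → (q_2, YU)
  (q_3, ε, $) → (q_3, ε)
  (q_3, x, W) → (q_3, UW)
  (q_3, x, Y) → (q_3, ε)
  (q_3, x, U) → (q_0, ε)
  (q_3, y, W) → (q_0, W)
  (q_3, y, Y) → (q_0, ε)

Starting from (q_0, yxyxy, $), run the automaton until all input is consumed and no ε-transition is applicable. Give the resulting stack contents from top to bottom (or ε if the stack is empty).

U$

(q_0, yxyxy, $) ⊢ (q_0, xyxy, U$) ⊢ (q_0, yxy, $) ⊢ (q_0, xy, U$) ⊢ (q_0, y, $) ⊢ (q_0, ε, U$)
All input consumed in state q_0 with stack U$.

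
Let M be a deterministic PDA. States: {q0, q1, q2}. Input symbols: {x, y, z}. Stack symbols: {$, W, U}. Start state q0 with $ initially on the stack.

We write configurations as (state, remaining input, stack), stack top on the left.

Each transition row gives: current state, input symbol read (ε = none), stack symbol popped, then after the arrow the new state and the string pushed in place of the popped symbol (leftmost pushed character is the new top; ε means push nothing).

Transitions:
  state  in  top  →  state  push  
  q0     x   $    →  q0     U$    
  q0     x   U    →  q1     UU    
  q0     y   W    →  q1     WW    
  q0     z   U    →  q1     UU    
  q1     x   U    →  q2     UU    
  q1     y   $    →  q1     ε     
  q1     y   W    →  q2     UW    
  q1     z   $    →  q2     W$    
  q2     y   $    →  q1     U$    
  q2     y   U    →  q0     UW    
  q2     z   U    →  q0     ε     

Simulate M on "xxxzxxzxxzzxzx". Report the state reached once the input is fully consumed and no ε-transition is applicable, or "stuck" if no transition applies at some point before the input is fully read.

q1

(q0, xxxzxxzxxzzxzx, $) ⊢ (q0, xxzxxzxxzzxzx, U$) ⊢ (q1, xzxxzxxzzxzx, UU$) ⊢ (q2, zxxzxxzzxzx, UUU$) ⊢ (q0, xxzxxzzxzx, UU$) ⊢ (q1, xzxxzzxzx, UUU$) ⊢ (q2, zxxzzxzx, UUUU$) ⊢ (q0, xxzzxzx, UUU$) ⊢ (q1, xzzxzx, UUUU$) ⊢ (q2, zzxzx, UUUUU$) ⊢ (q0, zxzx, UUUU$) ⊢ (q1, xzx, UUUUU$) ⊢ (q2, zx, UUUUUU$) ⊢ (q0, x, UUUUU$) ⊢ (q1, ε, UUUUUU$)
All input consumed; M is in state q1.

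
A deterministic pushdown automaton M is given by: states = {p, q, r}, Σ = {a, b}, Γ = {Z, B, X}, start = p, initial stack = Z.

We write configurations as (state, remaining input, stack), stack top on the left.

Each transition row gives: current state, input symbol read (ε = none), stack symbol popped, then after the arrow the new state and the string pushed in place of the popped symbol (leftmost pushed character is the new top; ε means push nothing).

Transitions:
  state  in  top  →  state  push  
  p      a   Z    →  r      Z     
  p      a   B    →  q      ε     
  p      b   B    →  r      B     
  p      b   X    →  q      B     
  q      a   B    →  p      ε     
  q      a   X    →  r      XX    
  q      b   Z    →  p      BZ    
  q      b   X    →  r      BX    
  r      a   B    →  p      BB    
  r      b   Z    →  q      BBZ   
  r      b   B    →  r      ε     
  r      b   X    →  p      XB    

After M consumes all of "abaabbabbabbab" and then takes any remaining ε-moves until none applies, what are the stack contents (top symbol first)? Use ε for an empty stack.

BBZ

(p, abaabbabbabbab, Z) ⊢ (r, baabbabbabbab, Z) ⊢ (q, aabbabbabbab, BBZ) ⊢ (p, abbabbabbab, BZ) ⊢ (q, bbabbabbab, Z) ⊢ (p, babbabbab, BZ) ⊢ (r, abbabbab, BZ) ⊢ (p, bbabbab, BBZ) ⊢ (r, babbab, BBZ) ⊢ (r, abbab, BZ) ⊢ (p, bbab, BBZ) ⊢ (r, bab, BBZ) ⊢ (r, ab, BZ) ⊢ (p, b, BBZ) ⊢ (r, ε, BBZ)
All input consumed in state r with stack BBZ.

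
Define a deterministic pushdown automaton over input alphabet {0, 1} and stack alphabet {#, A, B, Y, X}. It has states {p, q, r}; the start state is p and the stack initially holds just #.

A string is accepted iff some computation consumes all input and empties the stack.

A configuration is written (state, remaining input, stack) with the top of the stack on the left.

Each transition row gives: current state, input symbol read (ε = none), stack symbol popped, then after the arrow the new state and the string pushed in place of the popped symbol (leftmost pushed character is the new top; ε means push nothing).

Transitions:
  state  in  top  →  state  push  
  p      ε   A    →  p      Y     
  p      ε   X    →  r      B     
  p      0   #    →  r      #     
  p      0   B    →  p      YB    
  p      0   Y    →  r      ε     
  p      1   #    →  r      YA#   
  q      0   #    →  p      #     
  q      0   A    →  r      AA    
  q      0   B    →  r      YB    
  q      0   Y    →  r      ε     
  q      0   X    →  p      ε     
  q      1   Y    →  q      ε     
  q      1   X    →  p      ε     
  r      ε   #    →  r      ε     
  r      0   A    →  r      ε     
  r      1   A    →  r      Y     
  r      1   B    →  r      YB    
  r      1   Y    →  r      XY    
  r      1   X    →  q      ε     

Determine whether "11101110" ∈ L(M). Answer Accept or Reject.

Accept

(p, 11101110, #) ⊢ (r, 1101110, YA#) ⊢ (r, 101110, XYA#) ⊢ (q, 01110, YA#) ⊢ (r, 1110, A#) ⊢ (r, 110, Y#) ⊢ (r, 10, XY#) ⊢ (q, 0, Y#) ⊢ (r, ε, #) ⊢ (r, ε, ε)
All input consumed and the stack is empty.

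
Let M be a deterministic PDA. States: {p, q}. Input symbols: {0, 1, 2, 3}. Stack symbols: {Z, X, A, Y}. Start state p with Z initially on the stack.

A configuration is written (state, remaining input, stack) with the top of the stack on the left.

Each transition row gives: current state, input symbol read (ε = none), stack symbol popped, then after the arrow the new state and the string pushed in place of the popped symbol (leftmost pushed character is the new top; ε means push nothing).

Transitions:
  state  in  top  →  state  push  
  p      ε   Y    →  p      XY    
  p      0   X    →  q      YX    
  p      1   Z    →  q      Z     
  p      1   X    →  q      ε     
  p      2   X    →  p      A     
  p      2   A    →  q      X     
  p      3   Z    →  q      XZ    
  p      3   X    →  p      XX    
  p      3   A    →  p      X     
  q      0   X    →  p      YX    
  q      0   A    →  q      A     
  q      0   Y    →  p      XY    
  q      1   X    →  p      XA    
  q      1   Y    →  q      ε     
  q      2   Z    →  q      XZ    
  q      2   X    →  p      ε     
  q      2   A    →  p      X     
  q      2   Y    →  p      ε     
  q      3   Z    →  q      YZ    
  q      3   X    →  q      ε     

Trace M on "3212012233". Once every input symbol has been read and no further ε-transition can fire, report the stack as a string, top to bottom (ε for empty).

(p, 3212012233, Z) ⊢ (q, 212012233, XZ) ⊢ (p, 12012233, Z) ⊢ (q, 2012233, Z) ⊢ (q, 012233, XZ) ⊢ (p, 12233, YXZ) ⊢ (p, 12233, XYXZ) ⊢ (q, 2233, YXZ) ⊢ (p, 233, XZ) ⊢ (p, 33, AZ) ⊢ (p, 3, XZ) ⊢ (p, ε, XXZ)
All input consumed in state p with stack XXZ.

XXZ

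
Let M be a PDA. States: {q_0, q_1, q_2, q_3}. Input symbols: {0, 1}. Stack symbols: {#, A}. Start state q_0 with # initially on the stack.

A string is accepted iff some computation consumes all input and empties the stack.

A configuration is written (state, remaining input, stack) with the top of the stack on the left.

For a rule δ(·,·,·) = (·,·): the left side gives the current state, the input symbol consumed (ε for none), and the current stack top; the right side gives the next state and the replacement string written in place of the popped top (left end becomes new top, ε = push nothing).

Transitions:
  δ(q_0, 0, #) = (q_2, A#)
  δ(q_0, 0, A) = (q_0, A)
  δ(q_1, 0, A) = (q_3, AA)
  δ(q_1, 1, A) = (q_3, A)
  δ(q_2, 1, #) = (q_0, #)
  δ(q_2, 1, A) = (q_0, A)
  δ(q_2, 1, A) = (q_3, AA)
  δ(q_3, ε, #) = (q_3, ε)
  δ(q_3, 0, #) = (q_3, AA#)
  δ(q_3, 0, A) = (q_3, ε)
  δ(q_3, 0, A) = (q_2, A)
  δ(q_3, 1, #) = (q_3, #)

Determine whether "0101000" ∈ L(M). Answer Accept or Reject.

One accepting computation: (q_0, 0101000, #) ⊢ (q_2, 101000, A#) ⊢ (q_3, 01000, AA#) ⊢ (q_2, 1000, AA#) ⊢ (q_3, 000, AAA#) ⊢ (q_3, 00, AA#) ⊢ (q_3, 0, A#) ⊢ (q_3, ε, #) ⊢ (q_3, ε, ε)
All input consumed and the stack is empty.

Accept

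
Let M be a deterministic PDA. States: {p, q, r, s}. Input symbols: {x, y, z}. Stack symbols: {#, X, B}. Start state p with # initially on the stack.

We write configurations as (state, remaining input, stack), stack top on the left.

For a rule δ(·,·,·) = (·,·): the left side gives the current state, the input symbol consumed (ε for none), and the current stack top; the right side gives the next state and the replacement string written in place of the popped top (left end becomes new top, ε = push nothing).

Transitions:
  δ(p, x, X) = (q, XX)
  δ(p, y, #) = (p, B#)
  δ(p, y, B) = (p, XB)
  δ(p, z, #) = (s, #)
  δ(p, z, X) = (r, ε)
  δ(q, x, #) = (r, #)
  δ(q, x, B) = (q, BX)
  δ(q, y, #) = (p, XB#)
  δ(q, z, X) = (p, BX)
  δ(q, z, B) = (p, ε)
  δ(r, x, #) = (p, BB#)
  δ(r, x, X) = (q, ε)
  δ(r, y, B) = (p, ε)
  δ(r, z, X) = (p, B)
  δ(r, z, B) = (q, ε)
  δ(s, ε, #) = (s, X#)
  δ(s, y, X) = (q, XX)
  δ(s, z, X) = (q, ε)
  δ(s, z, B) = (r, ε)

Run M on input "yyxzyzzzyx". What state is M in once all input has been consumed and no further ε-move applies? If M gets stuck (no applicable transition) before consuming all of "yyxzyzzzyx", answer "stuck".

q

(p, yyxzyzzzyx, #) ⊢ (p, yxzyzzzyx, B#) ⊢ (p, xzyzzzyx, XB#) ⊢ (q, zyzzzyx, XXB#) ⊢ (p, yzzzyx, BXXB#) ⊢ (p, zzzyx, XBXXB#) ⊢ (r, zzyx, BXXB#) ⊢ (q, zyx, XXB#) ⊢ (p, yx, BXXB#) ⊢ (p, x, XBXXB#) ⊢ (q, ε, XXBXXB#)
All input consumed; M is in state q.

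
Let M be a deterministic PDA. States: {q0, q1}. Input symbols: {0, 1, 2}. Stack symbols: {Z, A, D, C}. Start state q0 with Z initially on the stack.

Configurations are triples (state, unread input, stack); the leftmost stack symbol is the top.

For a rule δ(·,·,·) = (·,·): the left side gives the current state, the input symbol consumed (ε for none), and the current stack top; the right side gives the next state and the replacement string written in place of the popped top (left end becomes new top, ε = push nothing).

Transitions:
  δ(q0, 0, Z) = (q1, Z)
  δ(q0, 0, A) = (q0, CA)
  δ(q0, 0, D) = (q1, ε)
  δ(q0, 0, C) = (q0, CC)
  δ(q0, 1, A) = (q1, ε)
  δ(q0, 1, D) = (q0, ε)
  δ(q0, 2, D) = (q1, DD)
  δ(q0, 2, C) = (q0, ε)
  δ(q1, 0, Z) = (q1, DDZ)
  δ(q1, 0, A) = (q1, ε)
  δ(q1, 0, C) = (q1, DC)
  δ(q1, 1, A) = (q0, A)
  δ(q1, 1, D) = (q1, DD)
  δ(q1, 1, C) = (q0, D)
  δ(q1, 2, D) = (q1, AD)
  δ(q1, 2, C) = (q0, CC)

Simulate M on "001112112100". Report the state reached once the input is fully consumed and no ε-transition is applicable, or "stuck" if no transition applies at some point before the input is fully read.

(q0, 001112112100, Z)
  read 0, top Z: go to q1, push Z → (q1, 01112112100, Z)
  read 0, top Z: go to q1, push DDZ → (q1, 1112112100, DDZ)
  read 1, top D: go to q1, push DD → (q1, 112112100, DDDZ)
  read 1, top D: go to q1, push DD → (q1, 12112100, DDDDZ)
  read 1, top D: go to q1, push DD → (q1, 2112100, DDDDDZ)
  read 2, top D: go to q1, push AD → (q1, 112100, ADDDDDZ)
  read 1, top A: go to q0, push A → (q0, 12100, ADDDDDZ)
  read 1, top A: go to q1, push ε → (q1, 2100, DDDDDZ)
  read 2, top D: go to q1, push AD → (q1, 100, ADDDDDZ)
  read 1, top A: go to q0, push A → (q0, 00, ADDDDDZ)
  read 0, top A: go to q0, push CA → (q0, 0, CADDDDDZ)
  read 0, top C: go to q0, push CC → (q0, ε, CCADDDDDZ)
All input consumed; M is in state q0.

q0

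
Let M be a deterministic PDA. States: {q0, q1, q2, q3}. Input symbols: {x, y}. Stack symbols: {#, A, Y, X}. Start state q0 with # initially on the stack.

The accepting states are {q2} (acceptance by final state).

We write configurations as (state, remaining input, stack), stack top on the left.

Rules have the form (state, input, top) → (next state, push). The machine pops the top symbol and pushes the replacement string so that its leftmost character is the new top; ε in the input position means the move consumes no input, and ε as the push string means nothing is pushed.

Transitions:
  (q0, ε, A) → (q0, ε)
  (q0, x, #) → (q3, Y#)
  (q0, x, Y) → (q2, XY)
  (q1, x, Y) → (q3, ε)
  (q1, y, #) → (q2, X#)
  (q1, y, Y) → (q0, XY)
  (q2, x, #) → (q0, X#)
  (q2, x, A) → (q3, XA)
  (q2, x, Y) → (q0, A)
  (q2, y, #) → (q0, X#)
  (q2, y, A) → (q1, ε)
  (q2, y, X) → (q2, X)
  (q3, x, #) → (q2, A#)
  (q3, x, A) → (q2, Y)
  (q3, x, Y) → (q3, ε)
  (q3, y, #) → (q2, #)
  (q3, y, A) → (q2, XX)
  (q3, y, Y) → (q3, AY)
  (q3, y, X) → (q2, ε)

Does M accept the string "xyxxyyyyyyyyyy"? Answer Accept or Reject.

(q0, xyxxyyyyyyyyyy, #)
  read x, top #: go to q3, push Y# → (q3, yxxyyyyyyyyyy, Y#)
  read y, top Y: go to q3, push AY → (q3, xxyyyyyyyyyy, AY#)
  read x, top A: go to q2, push Y → (q2, xyyyyyyyyyy, YY#)
  read x, top Y: go to q0, push A → (q0, yyyyyyyyyy, AY#)
  ε-move, top A: go to q0, push ε → (q0, yyyyyyyyyy, Y#)
No transition applies at (q0, yyyyyyyyyy, Y#); input not fully consumed.

Reject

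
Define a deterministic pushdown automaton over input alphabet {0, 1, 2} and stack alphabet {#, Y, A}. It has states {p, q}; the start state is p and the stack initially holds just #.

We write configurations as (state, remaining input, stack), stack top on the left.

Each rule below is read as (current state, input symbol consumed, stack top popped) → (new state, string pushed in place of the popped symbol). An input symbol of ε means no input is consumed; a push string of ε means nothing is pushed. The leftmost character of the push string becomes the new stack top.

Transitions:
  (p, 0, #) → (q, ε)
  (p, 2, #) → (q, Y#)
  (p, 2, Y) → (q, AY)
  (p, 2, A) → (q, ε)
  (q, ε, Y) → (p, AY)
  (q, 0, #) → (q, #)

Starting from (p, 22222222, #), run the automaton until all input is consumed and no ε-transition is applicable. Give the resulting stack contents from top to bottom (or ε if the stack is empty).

AY#

(p, 22222222, #)
  read 2, top #: go to q, push Y# → (q, 2222222, Y#)
  ε-move, top Y: go to p, push AY → (p, 2222222, AY#)
  read 2, top A: go to q, push ε → (q, 222222, Y#)
  ε-move, top Y: go to p, push AY → (p, 222222, AY#)
  read 2, top A: go to q, push ε → (q, 22222, Y#)
  ε-move, top Y: go to p, push AY → (p, 22222, AY#)
  read 2, top A: go to q, push ε → (q, 2222, Y#)
  ε-move, top Y: go to p, push AY → (p, 2222, AY#)
  read 2, top A: go to q, push ε → (q, 222, Y#)
  ε-move, top Y: go to p, push AY → (p, 222, AY#)
  read 2, top A: go to q, push ε → (q, 22, Y#)
  ε-move, top Y: go to p, push AY → (p, 22, AY#)
  read 2, top A: go to q, push ε → (q, 2, Y#)
  ε-move, top Y: go to p, push AY → (p, 2, AY#)
  read 2, top A: go to q, push ε → (q, ε, Y#)
  ε-move, top Y: go to p, push AY → (p, ε, AY#)
All input consumed in state p with stack AY#.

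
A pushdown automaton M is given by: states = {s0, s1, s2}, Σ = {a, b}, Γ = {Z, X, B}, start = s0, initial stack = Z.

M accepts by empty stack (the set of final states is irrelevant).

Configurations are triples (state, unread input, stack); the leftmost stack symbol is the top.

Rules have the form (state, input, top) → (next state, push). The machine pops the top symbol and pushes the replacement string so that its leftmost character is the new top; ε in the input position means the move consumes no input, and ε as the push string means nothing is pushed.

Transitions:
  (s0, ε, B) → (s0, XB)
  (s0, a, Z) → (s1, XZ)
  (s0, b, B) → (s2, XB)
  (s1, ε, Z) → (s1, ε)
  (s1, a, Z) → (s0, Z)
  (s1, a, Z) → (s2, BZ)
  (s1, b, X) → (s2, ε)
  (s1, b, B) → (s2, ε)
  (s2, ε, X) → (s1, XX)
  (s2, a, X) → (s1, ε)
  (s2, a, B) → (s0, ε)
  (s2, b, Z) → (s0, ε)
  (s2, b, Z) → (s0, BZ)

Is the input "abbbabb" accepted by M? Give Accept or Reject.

One accepting computation: (s0, abbbabb, Z) ⊢ (s1, bbbabb, XZ) ⊢ (s2, bbabb, Z) ⊢ (s0, babb, BZ) ⊢ (s2, abb, XBZ) ⊢ (s1, bb, BZ) ⊢ (s2, b, Z) ⊢ (s0, ε, ε)
All input consumed and the stack is empty.

Accept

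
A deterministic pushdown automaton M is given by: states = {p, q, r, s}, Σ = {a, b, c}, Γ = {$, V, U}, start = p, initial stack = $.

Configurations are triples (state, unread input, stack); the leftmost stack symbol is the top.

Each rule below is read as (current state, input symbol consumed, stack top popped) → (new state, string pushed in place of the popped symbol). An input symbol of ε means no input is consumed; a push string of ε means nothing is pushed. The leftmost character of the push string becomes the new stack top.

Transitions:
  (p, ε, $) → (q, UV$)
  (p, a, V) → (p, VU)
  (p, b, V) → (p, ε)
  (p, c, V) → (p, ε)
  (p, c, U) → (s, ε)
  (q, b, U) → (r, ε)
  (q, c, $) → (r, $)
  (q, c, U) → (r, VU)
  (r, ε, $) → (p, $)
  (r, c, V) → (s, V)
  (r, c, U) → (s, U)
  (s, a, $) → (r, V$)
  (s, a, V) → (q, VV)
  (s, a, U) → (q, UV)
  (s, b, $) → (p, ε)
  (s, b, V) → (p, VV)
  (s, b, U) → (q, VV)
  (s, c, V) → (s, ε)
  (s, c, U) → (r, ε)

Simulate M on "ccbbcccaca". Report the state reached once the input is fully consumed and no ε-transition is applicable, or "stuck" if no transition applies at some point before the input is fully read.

(p, ccbbcccaca, $)
  ε-move, top $: go to q, push UV$ → (q, ccbbcccaca, UV$)
  read c, top U: go to r, push VU → (r, cbbcccaca, VUV$)
  read c, top V: go to s, push V → (s, bbcccaca, VUV$)
  read b, top V: go to p, push VV → (p, bcccaca, VVUV$)
  read b, top V: go to p, push ε → (p, cccaca, VUV$)
  read c, top V: go to p, push ε → (p, ccaca, UV$)
  read c, top U: go to s, push ε → (s, caca, V$)
  read c, top V: go to s, push ε → (s, aca, $)
  read a, top $: go to r, push V$ → (r, ca, V$)
  read c, top V: go to s, push V → (s, a, V$)
  read a, top V: go to q, push VV → (q, ε, VV$)
All input consumed; M is in state q.

q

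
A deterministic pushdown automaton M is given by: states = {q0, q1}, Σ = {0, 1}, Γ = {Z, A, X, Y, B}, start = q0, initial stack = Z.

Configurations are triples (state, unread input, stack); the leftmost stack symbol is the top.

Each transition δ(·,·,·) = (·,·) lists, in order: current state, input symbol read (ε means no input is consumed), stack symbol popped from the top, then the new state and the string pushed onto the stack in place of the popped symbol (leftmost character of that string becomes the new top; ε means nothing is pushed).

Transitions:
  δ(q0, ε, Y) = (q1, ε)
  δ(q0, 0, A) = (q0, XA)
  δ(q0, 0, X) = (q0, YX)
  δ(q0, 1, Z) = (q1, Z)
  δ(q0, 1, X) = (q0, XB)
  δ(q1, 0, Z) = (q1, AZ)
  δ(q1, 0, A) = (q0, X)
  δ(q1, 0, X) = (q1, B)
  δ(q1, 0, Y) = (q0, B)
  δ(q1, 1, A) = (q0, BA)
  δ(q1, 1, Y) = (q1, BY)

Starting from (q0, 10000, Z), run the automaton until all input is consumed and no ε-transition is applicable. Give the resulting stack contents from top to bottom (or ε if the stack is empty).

(q0, 10000, Z)
  read 1, top Z: go to q1, push Z → (q1, 0000, Z)
  read 0, top Z: go to q1, push AZ → (q1, 000, AZ)
  read 0, top A: go to q0, push X → (q0, 00, XZ)
  read 0, top X: go to q0, push YX → (q0, 0, YXZ)
  ε-move, top Y: go to q1, push ε → (q1, 0, XZ)
  read 0, top X: go to q1, push B → (q1, ε, BZ)
All input consumed in state q1 with stack BZ.

BZ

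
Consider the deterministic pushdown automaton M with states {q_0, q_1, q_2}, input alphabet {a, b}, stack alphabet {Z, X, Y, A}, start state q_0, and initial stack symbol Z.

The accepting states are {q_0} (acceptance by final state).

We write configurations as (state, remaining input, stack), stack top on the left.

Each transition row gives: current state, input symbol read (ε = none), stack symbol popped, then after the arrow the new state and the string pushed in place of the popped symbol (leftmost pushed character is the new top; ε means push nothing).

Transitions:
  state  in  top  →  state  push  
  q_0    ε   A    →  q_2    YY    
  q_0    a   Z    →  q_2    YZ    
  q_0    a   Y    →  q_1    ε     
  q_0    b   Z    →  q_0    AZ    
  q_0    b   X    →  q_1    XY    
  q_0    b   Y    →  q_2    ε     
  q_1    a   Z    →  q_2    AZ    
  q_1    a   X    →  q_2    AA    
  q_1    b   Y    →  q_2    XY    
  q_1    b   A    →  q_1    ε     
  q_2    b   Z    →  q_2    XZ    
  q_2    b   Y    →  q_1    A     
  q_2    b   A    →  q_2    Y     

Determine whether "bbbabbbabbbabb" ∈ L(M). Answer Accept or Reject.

(q_0, bbbabbbabbbabb, Z)
  read b, top Z: go to q_0, push AZ → (q_0, bbabbbabbbabb, AZ)
  ε-move, top A: go to q_2, push YY → (q_2, bbabbbabbbabb, YYZ)
  read b, top Y: go to q_1, push A → (q_1, babbbabbbabb, AYZ)
  read b, top A: go to q_1, push ε → (q_1, abbbabbbabb, YZ)
No transition applies at (q_1, abbbabbbabb, YZ); input not fully consumed.

Reject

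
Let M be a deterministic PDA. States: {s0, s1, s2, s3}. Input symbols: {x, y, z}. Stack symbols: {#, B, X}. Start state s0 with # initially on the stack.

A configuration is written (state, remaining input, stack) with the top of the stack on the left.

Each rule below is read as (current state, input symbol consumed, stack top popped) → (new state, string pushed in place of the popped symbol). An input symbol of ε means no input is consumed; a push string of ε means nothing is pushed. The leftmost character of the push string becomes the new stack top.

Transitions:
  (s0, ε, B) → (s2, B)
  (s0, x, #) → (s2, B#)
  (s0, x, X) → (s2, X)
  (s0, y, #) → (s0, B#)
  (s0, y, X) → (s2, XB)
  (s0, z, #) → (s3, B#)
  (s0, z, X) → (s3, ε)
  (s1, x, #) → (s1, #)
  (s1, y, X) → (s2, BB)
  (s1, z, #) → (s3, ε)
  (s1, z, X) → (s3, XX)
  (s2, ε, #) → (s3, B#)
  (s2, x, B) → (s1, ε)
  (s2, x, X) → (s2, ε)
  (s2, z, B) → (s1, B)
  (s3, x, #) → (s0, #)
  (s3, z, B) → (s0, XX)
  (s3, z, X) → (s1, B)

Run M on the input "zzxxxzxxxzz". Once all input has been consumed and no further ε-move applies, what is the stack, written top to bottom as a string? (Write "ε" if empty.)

X#

(s0, zzxxxzxxxzz, #)
  read z, top #: go to s3, push B# → (s3, zxxxzxxxzz, B#)
  read z, top B: go to s0, push XX → (s0, xxxzxxxzz, XX#)
  read x, top X: go to s2, push X → (s2, xxzxxxzz, XX#)
  read x, top X: go to s2, push ε → (s2, xzxxxzz, X#)
  read x, top X: go to s2, push ε → (s2, zxxxzz, #)
  ε-move, top #: go to s3, push B# → (s3, zxxxzz, B#)
  read z, top B: go to s0, push XX → (s0, xxxzz, XX#)
  read x, top X: go to s2, push X → (s2, xxzz, XX#)
  read x, top X: go to s2, push ε → (s2, xzz, X#)
  read x, top X: go to s2, push ε → (s2, zz, #)
  ε-move, top #: go to s3, push B# → (s3, zz, B#)
  read z, top B: go to s0, push XX → (s0, z, XX#)
  read z, top X: go to s3, push ε → (s3, ε, X#)
All input consumed in state s3 with stack X#.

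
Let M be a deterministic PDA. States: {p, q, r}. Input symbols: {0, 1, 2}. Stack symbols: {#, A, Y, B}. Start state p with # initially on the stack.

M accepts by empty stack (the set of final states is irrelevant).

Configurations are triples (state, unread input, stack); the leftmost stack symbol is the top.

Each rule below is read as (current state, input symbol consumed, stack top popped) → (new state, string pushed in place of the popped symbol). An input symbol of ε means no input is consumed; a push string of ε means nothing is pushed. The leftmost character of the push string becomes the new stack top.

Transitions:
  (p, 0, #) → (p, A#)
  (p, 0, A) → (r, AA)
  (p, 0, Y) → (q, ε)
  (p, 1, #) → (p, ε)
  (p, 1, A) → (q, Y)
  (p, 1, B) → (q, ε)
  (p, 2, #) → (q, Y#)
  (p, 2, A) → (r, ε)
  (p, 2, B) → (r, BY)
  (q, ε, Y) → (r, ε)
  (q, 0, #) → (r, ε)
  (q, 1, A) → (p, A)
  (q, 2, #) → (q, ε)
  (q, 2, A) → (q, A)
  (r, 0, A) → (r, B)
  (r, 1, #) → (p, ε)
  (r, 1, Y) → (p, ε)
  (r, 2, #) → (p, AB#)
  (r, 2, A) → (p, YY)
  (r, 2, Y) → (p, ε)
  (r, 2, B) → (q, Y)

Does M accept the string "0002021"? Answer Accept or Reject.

Accept

(p, 0002021, #)
  read 0, top #: go to p, push A# → (p, 002021, A#)
  read 0, top A: go to r, push AA → (r, 02021, AA#)
  read 0, top A: go to r, push B → (r, 2021, BA#)
  read 2, top B: go to q, push Y → (q, 021, YA#)
  ε-move, top Y: go to r, push ε → (r, 021, A#)
  read 0, top A: go to r, push B → (r, 21, B#)
  read 2, top B: go to q, push Y → (q, 1, Y#)
  ε-move, top Y: go to r, push ε → (r, 1, #)
  read 1, top #: go to p, push ε → (p, ε, ε)
All input consumed and the stack is empty.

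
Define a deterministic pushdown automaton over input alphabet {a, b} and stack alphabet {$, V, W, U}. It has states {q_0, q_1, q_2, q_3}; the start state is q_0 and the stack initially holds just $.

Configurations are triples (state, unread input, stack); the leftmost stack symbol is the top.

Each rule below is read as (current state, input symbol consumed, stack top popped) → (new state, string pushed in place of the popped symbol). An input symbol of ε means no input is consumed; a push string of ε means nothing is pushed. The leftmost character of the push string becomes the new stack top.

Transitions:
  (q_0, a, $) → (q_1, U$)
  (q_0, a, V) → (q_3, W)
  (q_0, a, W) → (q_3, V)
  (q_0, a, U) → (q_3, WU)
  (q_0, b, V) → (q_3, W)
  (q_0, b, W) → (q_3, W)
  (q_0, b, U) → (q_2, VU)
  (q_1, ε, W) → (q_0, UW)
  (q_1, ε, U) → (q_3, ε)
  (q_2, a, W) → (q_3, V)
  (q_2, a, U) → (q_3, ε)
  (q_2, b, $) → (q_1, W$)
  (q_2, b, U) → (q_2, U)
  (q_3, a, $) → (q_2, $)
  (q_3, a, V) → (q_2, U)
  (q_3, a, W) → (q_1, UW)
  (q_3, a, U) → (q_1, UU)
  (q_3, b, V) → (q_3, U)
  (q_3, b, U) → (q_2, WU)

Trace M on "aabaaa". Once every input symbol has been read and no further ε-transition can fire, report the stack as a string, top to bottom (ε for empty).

(q_0, aabaaa, $)
  read a, top $: go to q_1, push U$ → (q_1, abaaa, U$)
  ε-move, top U: go to q_3, push ε → (q_3, abaaa, $)
  read a, top $: go to q_2, push $ → (q_2, baaa, $)
  read b, top $: go to q_1, push W$ → (q_1, aaa, W$)
  ε-move, top W: go to q_0, push UW → (q_0, aaa, UW$)
  read a, top U: go to q_3, push WU → (q_3, aa, WUW$)
  read a, top W: go to q_1, push UW → (q_1, a, UWUW$)
  ε-move, top U: go to q_3, push ε → (q_3, a, WUW$)
  read a, top W: go to q_1, push UW → (q_1, ε, UWUW$)
  ε-move, top U: go to q_3, push ε → (q_3, ε, WUW$)
All input consumed in state q_3 with stack WUW$.

WUW$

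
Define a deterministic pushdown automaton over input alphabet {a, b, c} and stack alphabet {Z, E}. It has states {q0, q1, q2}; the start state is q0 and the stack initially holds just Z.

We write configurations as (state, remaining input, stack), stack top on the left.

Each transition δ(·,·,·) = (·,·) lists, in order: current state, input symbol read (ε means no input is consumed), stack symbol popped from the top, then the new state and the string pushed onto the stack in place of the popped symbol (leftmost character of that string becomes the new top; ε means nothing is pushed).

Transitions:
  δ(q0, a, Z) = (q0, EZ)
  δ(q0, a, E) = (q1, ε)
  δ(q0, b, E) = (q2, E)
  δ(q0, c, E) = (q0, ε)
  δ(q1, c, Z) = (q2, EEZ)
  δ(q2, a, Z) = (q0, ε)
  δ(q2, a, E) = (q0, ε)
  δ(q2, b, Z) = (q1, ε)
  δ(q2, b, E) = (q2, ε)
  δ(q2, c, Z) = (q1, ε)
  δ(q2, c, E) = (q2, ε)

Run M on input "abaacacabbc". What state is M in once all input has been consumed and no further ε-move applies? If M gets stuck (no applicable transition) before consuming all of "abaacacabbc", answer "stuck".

q1

(q0, abaacacabbc, Z)
  read a, top Z: go to q0, push EZ → (q0, baacacabbc, EZ)
  read b, top E: go to q2, push E → (q2, aacacabbc, EZ)
  read a, top E: go to q0, push ε → (q0, acacabbc, Z)
  read a, top Z: go to q0, push EZ → (q0, cacabbc, EZ)
  read c, top E: go to q0, push ε → (q0, acabbc, Z)
  read a, top Z: go to q0, push EZ → (q0, cabbc, EZ)
  read c, top E: go to q0, push ε → (q0, abbc, Z)
  read a, top Z: go to q0, push EZ → (q0, bbc, EZ)
  read b, top E: go to q2, push E → (q2, bc, EZ)
  read b, top E: go to q2, push ε → (q2, c, Z)
  read c, top Z: go to q1, push ε → (q1, ε, ε)
All input consumed; M is in state q1.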